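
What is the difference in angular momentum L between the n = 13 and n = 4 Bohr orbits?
9.49e-34 J·s (or 9ℏ)

In the Bohr model, L_n = nℏ where ℏ = 1.0546e-34 J·s.

L_13 = 13ℏ = 1.3710e-33 J·s
L_4 = 4ℏ = 4.2184e-34 J·s

ΔL = L_13 - L_4 = (13 - 4)ℏ = 9ℏ
ΔL = 9 × 1.0546e-34 J·s = 9.49e-34 J·s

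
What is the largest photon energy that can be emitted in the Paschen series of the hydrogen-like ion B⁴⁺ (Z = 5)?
37.7936 eV

The series limit corresponds to the transition from n = ∞ to n = 3.
This is the highest energy (shortest wavelength) transition in the Paschen series.

E_∞ = 0 eV
E_3 = -13.6057 × 5² / 3² = -37.7936 eV

Energy at series limit:
ΔE = E_∞ - E_3 = 0 - (-37.7936) = 37.7936 eV

This energy equals the ionization energy from the n = 3 state of B⁴⁺.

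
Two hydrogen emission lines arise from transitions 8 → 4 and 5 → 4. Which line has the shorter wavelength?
8 → 4

Calculate the energy for each transition:

Transition 8 → 4:
ΔE₁ = |E_4 - E_8| = |-13.6057/4² - (-13.6057/8²)|
ΔE₁ = |-0.85035625000 - (-0.21258906250)| = 0.63776719 eV

Transition 5 → 4:
ΔE₂ = |E_4 - E_5| = |-13.6057/4² - (-13.6057/5²)|
ΔE₂ = |-0.85035625000 - (-0.54422800000)| = 0.30612825 eV

Since 0.63776719 eV > 0.30612825 eV, the transition 8 → 4 emits the more energetic photon.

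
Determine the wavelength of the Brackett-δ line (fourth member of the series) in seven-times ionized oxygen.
30.38 nm

The lines of a series are numbered from the longest wavelength (smallest ΔE) outward; the fourth line is the transition from n = n_f + 4 to n_f.
The Brackett series has all transitions ending at n_f = 4.

For O⁷⁺ (Z = 8), the fourth line (δ-line) is the jump from n = 8 to n = 4:
E_8 = -13.6057 × 8² / 8² = -13.6057 eV
E_4 = -13.6057 × 8² / 4² = -54.4228 eV
ΔE = E_8 - E_4 = 40.8171 eV

λ = hc/E = 1239.84 eV·nm / 40.8171 eV
λ = 30.38 nm

This is the δ-line of the Brackett series in O⁷⁺.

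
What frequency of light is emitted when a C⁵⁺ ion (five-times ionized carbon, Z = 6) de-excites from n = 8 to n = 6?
1.4393e+15 Hz

First, find the transition energy:
E_8 = -13.6057 × 6² / 8² = -7.6532063 eV
E_6 = -13.6057 × 6² / 6² = -13.6057000 eV
|ΔE| = |E_6 - E_8| = 5.9524937 eV

Convert to Joules: E = 5.9524937 eV × (1.602177 × 10⁻¹⁹ J/eV) = 9.536948e-19 J

Using E = hf:
f = E/h = 9.536948e-19 J / (6.62607 × 10⁻³⁴ J·s)
f = 1.4393e+15 Hz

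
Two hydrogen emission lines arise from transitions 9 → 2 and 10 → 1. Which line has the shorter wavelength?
10 → 1

Calculate the energy for each transition:

Transition 9 → 2:
ΔE₁ = |E_2 - E_9| = |-13.6057/2² - (-13.6057/9²)|
ΔE₁ = |-3.40142500 - (-0.16797160)| = 3.23345 eV

Transition 10 → 1:
ΔE₂ = |E_1 - E_10| = |-13.6057/1² - (-13.6057/10²)|
ΔE₂ = |-13.60570000 - (-0.13605700)| = 13.46964 eV

Since 13.46964 eV > 3.23345 eV, the transition 10 → 1 emits the more energetic photon.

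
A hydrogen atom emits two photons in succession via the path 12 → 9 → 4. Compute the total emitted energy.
0.75587 eV

The energy levels of hydrogen are E_n = -13.6057 / n² eV.

First transition (12 → 9):
ΔE₁ = |E_9 - E_12|
ΔE₁ = |-0.16797160494 - (-0.09448402778)| = 0.07348758 eV

Second transition (9 → 4):
ΔE₂ = |E_4 - E_9|
ΔE₂ = |-0.85035625000 - (-0.16797160494)| = 0.68238465 eV

Total energy released:
E_total = ΔE₁ + ΔE₂ = 0.07348758 + 0.68238465 = 0.75587 eV

Note: This equals the direct transition 12 → 4: 0.75587 eV ✓
Energy is conserved regardless of the path taken.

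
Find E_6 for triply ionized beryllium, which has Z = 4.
-6.046978 eV

For hydrogen-like ions, the energy levels scale with Z²:
E_n = -13.6057 Z² / n² eV

For Be³⁺ (Z = 4) at n = 6:
E_6 = -13.6057 × 4² / 6²
E_6 = -13.6057 × 16 / 36
E_6 = -217.6912 / 36
E_6 = -6.046978 eV

The energy is 16 times more negative than hydrogen at the same n due to the stronger nuclear charge.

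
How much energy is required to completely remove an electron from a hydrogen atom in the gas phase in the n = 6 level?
0.377936 eV

The ionization energy is the energy needed to remove the electron completely (n → ∞).

For hydrogen, E_n = -13.6057 eV / n².

At n = 6: E_6 = -13.6057 / 6² = -0.377936111 eV
At n = ∞: E_∞ = 0 eV

Ionization energy = E_∞ - E_6 = 0 - (-0.377936111) = 0.377936111 eV
Ionization energy ≈ 0.377936 eV

This is also called the binding energy of the electron in state n = 6.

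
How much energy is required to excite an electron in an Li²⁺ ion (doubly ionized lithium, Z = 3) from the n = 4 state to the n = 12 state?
6.803 eV

The energy levels of a hydrogen-like atom are E_n = -13.6057 Z² eV / n².

Energy at n = 4: E_4 = -13.6057 × 3² / 4² = -7.653206 eV
Energy at n = 12: E_12 = -13.6057 × 3² / 12² = -0.850356 eV

The excitation energy is the difference:
ΔE = E_12 - E_4
ΔE = -0.850356 - (-7.653206)
ΔE = 6.803 eV

Since this is positive, energy must be absorbed (photon absorption).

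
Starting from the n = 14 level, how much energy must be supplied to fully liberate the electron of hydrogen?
0.069417 eV

The ionization energy is the energy needed to remove the electron completely (n → ∞).

For hydrogen, E_n = -13.6057 eV / n².

At n = 14: E_14 = -13.6057 / 14² = -0.069416837 eV
At n = ∞: E_∞ = 0 eV

Ionization energy = E_∞ - E_14 = 0 - (-0.069416837) = 0.069416837 eV
Ionization energy ≈ 0.069417 eV

This is also called the binding energy of the electron in state n = 14.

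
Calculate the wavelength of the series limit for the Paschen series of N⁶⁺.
16.738 nm

The series limit corresponds to the transition from n = ∞ to n = 3.
This is the highest energy (shortest wavelength) transition in the Paschen series.

E_∞ = 0 eV
E_3 = -13.6057 × 7² / 3² = -74.07548 eV

Energy at series limit:
ΔE = E_∞ - E_3 = 0 - (-74.07548) = 74.07548 eV
λ = hc/E = 1239.84 eV·nm / 74.07548 eV = 16.738 nm

This energy equals the ionization energy from the n = 3 state of N⁶⁺.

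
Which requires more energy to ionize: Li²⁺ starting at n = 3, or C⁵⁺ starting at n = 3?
C⁵⁺ at n = 3 (E = -54.423 eV)

Using E_n = -13.6057 Z² / n² eV:

Li²⁺ (Z = 3) at n = 3:
E = -13.6057 × 3² / 3² = -13.6057 × 9 / 9 = -13.605700 eV

C⁵⁺ (Z = 6) at n = 3:
E = -13.6057 × 6² / 3² = -13.6057 × 36 / 9 = -54.422800 eV

Since -54.422800 eV < -13.605700 eV,
C⁵⁺ at n = 3 is more tightly bound (requires more energy to ionize).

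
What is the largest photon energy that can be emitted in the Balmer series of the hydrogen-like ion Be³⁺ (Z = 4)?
54.422800 eV

The series limit corresponds to the transition from n = ∞ to n = 2.
This is the highest energy (shortest wavelength) transition in the Balmer series.

E_∞ = 0 eV
E_2 = -13.6057 × 4² / 2² = -54.422800 eV

Energy at series limit:
ΔE = E_∞ - E_2 = 0 - (-54.422800) = 54.422800 eV

This energy equals the ionization energy from the n = 2 state of Be³⁺.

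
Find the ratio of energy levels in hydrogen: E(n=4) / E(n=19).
22.56250

Using E_n = -13.6057 Z² / n² eV with Z = 1:

E_4 = -13.6057 / 4² = -13.6057 / 16 = -0.85035625000 eV
E_19 = -13.6057 / 19² = -13.6057 / 361 = -0.03768891967 eV

The ratio is:
E_4/E_19 = (-0.85035625000) / (-0.03768891967)
E_4/E_19 = (-13.6057/16) / (-13.6057/361)
E_4/E_19 = 361/16
E_4/E_19 = 22.56250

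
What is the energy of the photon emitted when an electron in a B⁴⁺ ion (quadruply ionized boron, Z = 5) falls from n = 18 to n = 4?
20.20908 eV

The energy levels are E_n = -13.6057 Z² eV / n².

Energy at n = 18: E_18 = -13.6057 × 5² / 18² = -1.04982253 eV
Energy at n = 4: E_4 = -13.6057 × 5² / 4² = -21.25890625 eV

For emission (electron falling to lower state), the photon energy is:
E_photon = E_18 - E_4 = |-1.04982253 - (-21.25890625)|
E_photon = 20.20908 eV

This energy is carried away by the emitted photon.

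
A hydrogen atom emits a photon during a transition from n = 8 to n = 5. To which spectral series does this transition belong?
Pfund series

The spectral series in hydrogen are named based on the final (lower) energy level:
- Lyman series: n_final = 1 (ultraviolet)
- Balmer series: n_final = 2 (visible/near-UV)
- Paschen series: n_final = 3 (infrared)
- Brackett series: n_final = 4 (infrared)
- Pfund series: n_final = 5 (far infrared)

Since this transition ends at n = 5, it belongs to the Pfund series.

For reference, this 8 → 5 line has photon energy
ΔE = 13.6057 eV × (1/5² - 1/8²) = 0.33163894 eV,
corresponding to wavelength λ = hc/ΔE = 1239.84 eV·nm / 0.33163894 eV = 3738.52 nm in the far infrared region.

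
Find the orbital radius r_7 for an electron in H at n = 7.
2.5930 nm (or 25.9297 Å)

The Bohr radius formula is:
r_n = n² a₀ / Z

where a₀ = 0.0529177 nm is the Bohr radius.

For H (Z = 1) at n = 7:
r_7 = 7² × 0.0529177 nm / 1
r_7 = 49 × 0.0529177 nm / 1
r_7 = 2.59297 nm / 1
r_7 = 2.5930 nm

The electron orbits at approximately 2.5930 nm from the nucleus.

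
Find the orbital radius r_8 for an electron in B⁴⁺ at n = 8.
0.6773 nm (or 6.7735 Å)

The Bohr radius formula is:
r_n = n² a₀ / Z

where a₀ = 0.0529177 nm is the Bohr radius.

For B⁴⁺ (Z = 5) at n = 8:
r_8 = 8² × 0.0529177 nm / 5
r_8 = 64 × 0.0529177 nm / 5
r_8 = 3.38673 nm / 5
r_8 = 0.6773 nm

The electron orbits at approximately 0.6773 nm from the nucleus.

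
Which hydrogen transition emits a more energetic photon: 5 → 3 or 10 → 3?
10 → 3

Calculate the energy for each transition:

Transition 5 → 3:
ΔE₁ = |E_3 - E_5| = |-13.6057/3² - (-13.6057/5²)|
ΔE₁ = |-1.511744444444 - (-0.544228000000)| = 0.967516444 eV

Transition 10 → 3:
ΔE₂ = |E_3 - E_10| = |-13.6057/3² - (-13.6057/10²)|
ΔE₂ = |-1.511744444444 - (-0.136057000000)| = 1.375687444 eV

Since 1.375687444 eV > 0.967516444 eV, the transition 10 → 3 emits the more energetic photon.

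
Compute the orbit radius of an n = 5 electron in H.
1.3229 nm (or 13.2294 Å)

The Bohr radius formula is:
r_n = n² a₀ / Z

where a₀ = 0.0529177 nm is the Bohr radius.

For H (Z = 1) at n = 5:
r_5 = 5² × 0.0529177 nm / 1
r_5 = 25 × 0.0529177 nm / 1
r_5 = 1.32294 nm / 1
r_5 = 1.3229 nm

The electron orbits at approximately 1.3229 nm from the nucleus.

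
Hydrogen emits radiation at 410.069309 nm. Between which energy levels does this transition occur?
n = 6 → n = 2

First, find the photon energy from the wavelength (hc = 1239.84 eV·nm):
E = hc/λ = 1239.84 eV·nm / 410.069309 nm = 3.0234889 eV

The energy levels of hydrogen satisfy E_n = -13.6057 / n² eV, so an emission n_i → n_f releases
ΔE = 13.6057 × (1/n_f² − 1/n_i²) eV.

Setting ΔE equal to the photon energy:
1/n_f² − 1/n_i² = 3.0234889 / 13.6057 = 0.22222222

Since 1/n_i² must be positive, we need 1/n_f² > 0.22222222, i.e. n_f ≤ 2. For each allowed n_f, solve n_i = (1/n_f² − 0.22222222)^(−1/2) and check whether it is a whole number:
  n_f = 1: 1/n_i² = 1.00000000 − 0.22222222 = 0.77777778 → n_i = 1.134  (not an integer) ✗
  n_f = 2: 1/n_i² = 0.25000000 − 0.22222222 = 0.02777778 → n_i = 6.000  → integer, n_i = 6 ✓

Only n_f = 2 gives an integer upper level, n_i = 6.

The transition is from n = 6 to n = 2 (emission).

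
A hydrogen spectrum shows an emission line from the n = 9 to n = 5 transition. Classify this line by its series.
Pfund series

The spectral series in hydrogen are named based on the final (lower) energy level:
- Lyman series: n_final = 1 (ultraviolet)
- Balmer series: n_final = 2 (visible/near-UV)
- Paschen series: n_final = 3 (infrared)
- Brackett series: n_final = 4 (infrared)
- Pfund series: n_final = 5 (far infrared)

Since this transition ends at n = 5, it belongs to the Pfund series.

For reference, this 9 → 5 line has photon energy
ΔE = 13.6057 eV × (1/5² - 1/9²) = 0.37625639506 eV,
corresponding to wavelength λ = hc/ΔE = 1239.84 eV·nm / 0.37625639506 eV = 3295.19981 nm in the far infrared region.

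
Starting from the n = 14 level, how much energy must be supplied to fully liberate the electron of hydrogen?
0.0694 eV

The ionization energy is the energy needed to remove the electron completely (n → ∞).

For hydrogen, E_n = -13.6057 eV / n².

At n = 14: E_14 = -13.6057 / 14² = -0.0694168 eV
At n = ∞: E_∞ = 0 eV

Ionization energy = E_∞ - E_14 = 0 - (-0.0694168) = 0.0694168 eV
Ionization energy ≈ 0.0694 eV

This is also called the binding energy of the electron in state n = 14.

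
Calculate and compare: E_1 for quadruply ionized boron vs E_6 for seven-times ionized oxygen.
B⁴⁺ at n = 1 (E = -340.14250 eV)

Using E_n = -13.6057 Z² / n² eV:

B⁴⁺ (Z = 5) at n = 1:
E = -13.6057 × 5² / 1² = -13.6057 × 25 / 1 = -340.14250000 eV

O⁷⁺ (Z = 8) at n = 6:
E = -13.6057 × 8² / 6² = -13.6057 × 64 / 36 = -24.18791111 eV

Since -340.14250000 eV < -24.18791111 eV,
B⁴⁺ at n = 1 is more tightly bound (requires more energy to ionize).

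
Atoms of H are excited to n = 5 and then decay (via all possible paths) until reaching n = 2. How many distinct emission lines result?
6

The electron can occupy levels n = 2, 3, ..., 5 during de-excitation — that is m = 5 - 2 + 1 = 4 distinct levels.

The number of distinct spectral lines equals the number of ways to choose 2 of these m levels (each pair gives one possible emission transition):

Number of lines = m(m-1)/2 = 4×3/2 = 6

These correspond to all possible transitions between the 4 levels:
5 → 4, 5 → 3, 5 → 2, 4 → 3, 4 → 2, 3 → 2

Each transition produces a photon with a unique energy (and thus wavelength). This count does not depend on Z.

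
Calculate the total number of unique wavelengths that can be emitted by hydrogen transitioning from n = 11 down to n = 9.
3

The electron can occupy levels n = 9, 10, ..., 11 during de-excitation — that is m = 11 - 9 + 1 = 3 distinct levels.

The number of distinct spectral lines equals the number of ways to choose 2 of these m levels (each pair gives one possible emission transition):

Number of lines = m(m-1)/2 = 3×2/2 = 3

These correspond to all possible transitions between the 3 levels:
11 → 10, 11 → 9, 10 → 9

Each transition produces a photon with a unique energy (and thus wavelength). This count does not depend on Z.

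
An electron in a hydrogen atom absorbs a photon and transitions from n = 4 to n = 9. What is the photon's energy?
0.682385 eV

The energy levels of a hydrogen-like atom are E_n = -13.6057 eV / n².

Energy at n = 4: E_4 = -13.6057 / 4² = -0.850356250 eV
Energy at n = 9: E_9 = -13.6057 / 9² = -0.167971605 eV

The excitation energy is the difference:
ΔE = E_9 - E_4
ΔE = -0.167971605 - (-0.850356250)
ΔE = 0.682385 eV

Since this is positive, energy must be absorbed (photon absorption).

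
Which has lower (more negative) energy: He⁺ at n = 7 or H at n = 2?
H at n = 2 (E = -3.401425 eV)

Using E_n = -13.6057 Z² / n² eV:

He⁺ (Z = 2) at n = 7:
E = -13.6057 × 2² / 7² = -13.6057 × 4 / 49 = -1.110669388 eV

H (Z = 1) at n = 2:
E = -13.6057 × 1² / 2² = -13.6057 × 1 / 4 = -3.401425000 eV

Since -3.401425000 eV < -1.110669388 eV,
H at n = 2 is more tightly bound (requires more energy to ionize).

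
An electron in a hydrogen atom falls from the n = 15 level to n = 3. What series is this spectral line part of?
Paschen series

The spectral series in hydrogen are named based on the final (lower) energy level:
- Lyman series: n_final = 1 (ultraviolet)
- Balmer series: n_final = 2 (visible/near-UV)
- Paschen series: n_final = 3 (infrared)
- Brackett series: n_final = 4 (infrared)
- Pfund series: n_final = 5 (far infrared)

Since this transition ends at n = 3, it belongs to the Paschen series.

For reference, this 15 → 3 line has photon energy
ΔE = 13.6057 eV × (1/3² - 1/15²) = 1.4512747 eV,
corresponding to wavelength λ = hc/ΔE = 1239.84 eV·nm / 1.4512747 eV = 854.311 nm in the infrared region.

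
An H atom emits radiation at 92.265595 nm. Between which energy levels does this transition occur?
n = 9 → n = 1

First, find the photon energy from the wavelength (hc = 1239.84 eV·nm):
E = hc/λ = 1239.84 eV·nm / 92.265595 nm = 13.437728 eV

The energy levels of hydrogen satisfy E_n = -13.6057 / n² eV, so an emission n_i → n_f releases
ΔE = 13.6057 × (1/n_f² − 1/n_i²) eV.

Setting ΔE equal to the photon energy:
1/n_f² − 1/n_i² = 13.437728 / 13.6057 = 0.98765429

Since 1/n_i² must be positive, we need 1/n_f² > 0.98765429, i.e. n_f ≤ 1. For each allowed n_f, solve n_i = (1/n_f² − 0.98765429)^(−1/2) and check whether it is a whole number:
  n_f = 1: 1/n_i² = 1.00000000 − 0.98765429 = 0.01234571 → n_i = 9.000  → integer, n_i = 9 ✓

Only n_f = 1 gives an integer upper level, n_i = 9.

The transition is from n = 9 to n = 1 (emission).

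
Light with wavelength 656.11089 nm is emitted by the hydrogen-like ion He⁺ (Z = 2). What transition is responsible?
n = 6 → n = 4

First, find the photon energy from the wavelength (hc = 1239.84 eV·nm):
E = hc/λ = 1239.84 eV·nm / 656.11089 nm = 1.8896806 eV

The energy levels of He⁺ satisfy E_n = -13.6057 × 2² / n² eV, so an emission n_i → n_f releases
ΔE = 13.6057 × 2² × (1/n_f² − 1/n_i²) eV.

Setting ΔE equal to the photon energy:
1/n_f² − 1/n_i² = 1.8896806 / (13.6057 × 2²) = 0.034722223

Since 1/n_i² must be positive, we need 1/n_f² > 0.034722223, i.e. n_f ≤ 5. For each allowed n_f, solve n_i = (1/n_f² − 0.034722223)^(−1/2) and check whether it is a whole number:
  n_f = 1: 1/n_i² = 1.000000000 − 0.034722223 = 0.965277777 → n_i = 1.018  (not an integer) ✗
  n_f = 2: 1/n_i² = 0.250000000 − 0.034722223 = 0.215277777 → n_i = 2.155  (not an integer) ✗
  n_f = 3: 1/n_i² = 0.111111111 − 0.034722223 = 0.076388888 → n_i = 3.618  (not an integer) ✗
  n_f = 4: 1/n_i² = 0.062500000 − 0.034722223 = 0.027777777 → n_i = 6.000  → integer, n_i = 6 ✓
  n_f = 5: 1/n_i² = 0.040000000 − 0.034722223 = 0.005277777 → n_i = 13.765  (not an integer) ✗

Only n_f = 4 gives an integer upper level, n_i = 6.

The transition is from n = 6 to n = 4 (emission).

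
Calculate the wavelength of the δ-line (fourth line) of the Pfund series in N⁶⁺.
67.25 nm

The lines of a series are numbered from the longest wavelength (smallest ΔE) outward; the fourth line is the transition from n = n_f + 4 to n_f.
The Pfund series has all transitions ending at n_f = 5.

For N⁶⁺ (Z = 7), the fourth line (δ-line) is the jump from n = 9 to n = 5:
E_9 = -13.6057 × 7² / 9² = -8.2306 eV
E_5 = -13.6057 × 7² / 5² = -26.6672 eV
ΔE = E_9 - E_5 = 18.4366 eV

λ = hc/E = 1239.84 eV·nm / 18.4366 eV
λ = 67.25 nm

This is the δ-line of the Pfund series in N⁶⁺.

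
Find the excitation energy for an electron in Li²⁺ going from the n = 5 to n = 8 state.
2.984750 eV

The energy levels of a hydrogen-like atom are E_n = -13.6057 Z² eV / n².

Energy at n = 5: E_5 = -13.6057 × 3² / 5² = -4.898052000 eV
Energy at n = 8: E_8 = -13.6057 × 3² / 8² = -1.913301563 eV

The excitation energy is the difference:
ΔE = E_8 - E_5
ΔE = -1.913301563 - (-4.898052000)
ΔE = 2.984750 eV

Since this is positive, energy must be absorbed (photon absorption).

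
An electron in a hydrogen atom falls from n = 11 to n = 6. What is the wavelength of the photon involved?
4669.96578 nm

First, find the transition energy using E_n = -13.6057 / n² eV:
E_11 = -13.6057 / 11² = -0.11244380165 eV
E_6 = -13.6057 / 6² = -0.37793611111 eV

Photon energy: |ΔE| = |E_6 - E_11| = 0.26549230946 eV

Convert to wavelength using E = hc/λ with hc = 1239.84 eV·nm:
λ = hc/E = 1239.84 eV·nm / 0.26549230946 eV
λ = 4669.96578 nm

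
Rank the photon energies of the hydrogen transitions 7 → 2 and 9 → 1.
9 → 1

Calculate the energy for each transition:

Transition 7 → 2:
ΔE₁ = |E_2 - E_7| = |-13.6057/2² - (-13.6057/7²)|
ΔE₁ = |-3.401425000000 - (-0.277667346939)| = 3.123757653 eV

Transition 9 → 1:
ΔE₂ = |E_1 - E_9| = |-13.6057/1² - (-13.6057/9²)|
ΔE₂ = |-13.605700000000 - (-0.167971604938)| = 13.437728395 eV

Since 13.437728395 eV > 3.123757653 eV, the transition 9 → 1 emits the more energetic photon.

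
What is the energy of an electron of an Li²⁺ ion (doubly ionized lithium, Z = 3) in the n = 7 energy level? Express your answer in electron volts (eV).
-2.4990 eV

The energy levels of a hydrogen-like atom are given by:
E_n = -13.6057 Z² / n² eV  (with Z = 3 for Li²⁺)

For n = 7:
E_7 = -13.6057 × 3² / 7²
E_7 = -13.6057 × 9 / 49
E_7 = -2.4990 eV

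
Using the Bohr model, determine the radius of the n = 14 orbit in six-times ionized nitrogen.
1.48170 nm (or 14.81696 Å)

The Bohr radius formula is:
r_n = n² a₀ / Z

where a₀ = 0.05291772 nm is the Bohr radius.

For N⁶⁺ (Z = 7) at n = 14:
r_14 = 14² × 0.05291772 nm / 7
r_14 = 196 × 0.05291772 nm / 7
r_14 = 10.371873 nm / 7
r_14 = 1.48170 nm

The electron orbits at approximately 1.48170 nm from the nucleus.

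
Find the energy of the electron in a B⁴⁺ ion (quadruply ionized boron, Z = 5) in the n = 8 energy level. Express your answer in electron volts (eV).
-5.314727 eV

The energy levels of a hydrogen-like atom are given by:
E_n = -13.6057 Z² / n² eV  (with Z = 5 for B⁴⁺)

For n = 8:
E_8 = -13.6057 × 5² / 8²
E_8 = -13.6057 × 25 / 64
E_8 = -5.314727 eV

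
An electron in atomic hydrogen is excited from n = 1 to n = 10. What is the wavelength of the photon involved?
92.046983 nm

First, find the transition energy using E_n = -13.6057 / n² eV:
E_1 = -13.6057 / 1² = -13.60570000 eV
E_10 = -13.6057 / 10² = -0.13605700 eV

Photon energy: |ΔE| = |E_10 - E_1| = 13.46964300 eV

Convert to wavelength using E = hc/λ with hc = 1239.84 eV·nm:
λ = hc/E = 1239.84 eV·nm / 13.46964300 eV
λ = 92.046983 nm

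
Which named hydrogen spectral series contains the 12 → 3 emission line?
Paschen series

The spectral series in hydrogen are named based on the final (lower) energy level:
- Lyman series: n_final = 1 (ultraviolet)
- Balmer series: n_final = 2 (visible/near-UV)
- Paschen series: n_final = 3 (infrared)
- Brackett series: n_final = 4 (infrared)
- Pfund series: n_final = 5 (far infrared)

Since this transition ends at n = 3, it belongs to the Paschen series.

For reference, this 12 → 3 line has photon energy
ΔE = 13.6057 eV × (1/3² - 1/12²) = 1.41726042 eV,
corresponding to wavelength λ = hc/ΔE = 1239.84 eV·nm / 1.41726042 eV = 874.8145 nm in the infrared region.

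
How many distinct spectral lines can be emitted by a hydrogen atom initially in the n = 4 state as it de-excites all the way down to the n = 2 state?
3

The electron can occupy levels n = 2, 3, ..., 4 during de-excitation — that is m = 4 - 2 + 1 = 3 distinct levels.

The number of distinct spectral lines equals the number of ways to choose 2 of these m levels (each pair gives one possible emission transition):

Number of lines = m(m-1)/2 = 3×2/2 = 3

These correspond to all possible transitions between the 3 levels:
4 → 3, 4 → 2, 3 → 2

Each transition produces a photon with a unique energy (and thus wavelength). This count does not depend on Z.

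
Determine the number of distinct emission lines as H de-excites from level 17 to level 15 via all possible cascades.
3

The electron can occupy levels n = 15, 16, ..., 17 during de-excitation — that is m = 17 - 15 + 1 = 3 distinct levels.

The number of distinct spectral lines equals the number of ways to choose 2 of these m levels (each pair gives one possible emission transition):

Number of lines = m(m-1)/2 = 3×2/2 = 3

These correspond to all possible transitions between the 3 levels:
17 → 16, 17 → 15, 16 → 15

Each transition produces a photon with a unique energy (and thus wavelength). This count does not depend on Z.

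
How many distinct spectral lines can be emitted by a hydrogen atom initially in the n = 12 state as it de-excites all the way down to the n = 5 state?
28

The electron can occupy levels n = 5, 6, ..., 12 during de-excitation — that is m = 12 - 5 + 1 = 8 distinct levels.

The number of distinct spectral lines equals the number of ways to choose 2 of these m levels (each pair gives one possible emission transition):

Number of lines = m(m-1)/2 = 8×7/2 = 28

These correspond to all possible transitions between the 8 levels:
12 → 11, 12 → 10, 12 → 9, 12 → 8, 12 → 7, 12 → 6, 12 → 5, 11 → 10...

Each transition produces a photon with a unique energy (and thus wavelength). This count does not depend on Z.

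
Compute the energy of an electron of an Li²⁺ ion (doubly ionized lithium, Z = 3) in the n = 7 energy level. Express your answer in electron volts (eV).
-2.499006 eV

The energy levels of a hydrogen-like atom are given by:
E_n = -13.6057 Z² / n² eV  (with Z = 3 for Li²⁺)

For n = 7:
E_7 = -13.6057 × 3² / 7²
E_7 = -13.6057 × 9 / 49
E_7 = -2.499006 eV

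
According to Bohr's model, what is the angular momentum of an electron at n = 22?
2.32e-33 J·s (or 22ℏ)

In the Bohr model, angular momentum is quantized:
L = nℏ

where ℏ = h/(2π) = 1.0546e-34 J·s

For n = 22:
L = 22 × 1.0546e-34 J·s
L = 2.32e-33 J·s

This can also be written as L = 22ℏ.
The angular momentum is an integer multiple of the reduced Planck constant.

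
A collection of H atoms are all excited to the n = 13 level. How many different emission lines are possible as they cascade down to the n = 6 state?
28

The electron can occupy levels n = 6, 7, ..., 13 during de-excitation — that is m = 13 - 6 + 1 = 8 distinct levels.

The number of distinct spectral lines equals the number of ways to choose 2 of these m levels (each pair gives one possible emission transition):

Number of lines = m(m-1)/2 = 8×7/2 = 28

These correspond to all possible transitions between the 8 levels:
13 → 12, 13 → 11, 13 → 10, 13 → 9, 13 → 8, 13 → 7, 13 → 6, 12 → 11...

Each transition produces a photon with a unique energy (and thus wavelength). This count does not depend on Z.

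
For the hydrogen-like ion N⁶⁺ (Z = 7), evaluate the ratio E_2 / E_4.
4.000000

Using E_n = -13.6057 Z² / n² eV with Z = 7:

E_2 = -13.6057 × 7² / 2² = -666.6793 / 4 = -166.669825000000 eV
E_4 = -13.6057 × 7² / 4² = -666.6793 / 16 = -41.667456250000 eV

The ratio is:
E_2/E_4 = (-166.669825000000) / (-41.667456250000)
E_2/E_4 = (-666.6793/4) / (-666.6793/16)
E_2/E_4 = 16/4
E_2/E_4 = 4.000000
(Note: the Z² factors cancel in the ratio.)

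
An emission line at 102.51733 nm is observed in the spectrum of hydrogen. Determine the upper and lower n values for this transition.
n = 3 → n = 1

First, find the photon energy from the wavelength (hc = 1239.84 eV·nm):
E = hc/λ = 1239.84 eV·nm / 102.51733 nm = 12.093955 eV

The energy levels of hydrogen satisfy E_n = -13.6057 / n² eV, so an emission n_i → n_f releases
ΔE = 13.6057 × (1/n_f² − 1/n_i²) eV.

Setting ΔE equal to the photon energy:
1/n_f² − 1/n_i² = 12.093955 / 13.6057 = 0.88888885

Since 1/n_i² must be positive, we need 1/n_f² > 0.88888885, i.e. n_f ≤ 1. For each allowed n_f, solve n_i = (1/n_f² − 0.88888885)^(−1/2) and check whether it is a whole number:
  n_f = 1: 1/n_i² = 1.00000000 − 0.88888885 = 0.11111115 → n_i = 3.000  → integer, n_i = 3 ✓

Only n_f = 1 gives an integer upper level, n_i = 3.

The transition is from n = 3 to n = 1 (emission).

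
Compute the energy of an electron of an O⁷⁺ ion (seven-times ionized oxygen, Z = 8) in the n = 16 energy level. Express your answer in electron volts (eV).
-3.40143 eV

The energy levels of a hydrogen-like atom are given by:
E_n = -13.6057 Z² / n² eV  (with Z = 8 for O⁷⁺)

For n = 16:
E_16 = -13.6057 × 8² / 16²
E_16 = -13.6057 × 64 / 256
E_16 = -3.40143 eV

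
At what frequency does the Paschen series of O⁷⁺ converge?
2.34e+16 Hz

The series limit corresponds to the transition from n = ∞ to n = 3.
This is the highest energy (shortest wavelength) transition in the Paschen series.

E_∞ = 0 eV
E_3 = -13.6057 × 8² / 3² = -96.75164444 eV

Energy at series limit:
ΔE = E_∞ - E_3 = 0 - (-96.75164444) = 96.75164444 eV
E = 96.75164444 eV × (1.602177 × 10⁻¹⁹ J/eV) = 1.5501e-17 J
f = E/h = 1.5501e-17 J / (6.62607 × 10⁻³⁴ J·s) = 2.34e+16 Hz

This energy equals the ionization energy from the n = 3 state of O⁷⁺.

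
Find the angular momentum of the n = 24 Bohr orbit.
2.53e-33 J·s (or 24ℏ)

In the Bohr model, angular momentum is quantized:
L = nℏ

where ℏ = h/(2π) = 1.0546e-34 J·s

For n = 24:
L = 24 × 1.0546e-34 J·s
L = 2.53e-33 J·s

This can also be written as L = 24ℏ.
The angular momentum is an integer multiple of the reduced Planck constant.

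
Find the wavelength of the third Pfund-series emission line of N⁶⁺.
76.296400 nm

The lines of a series are numbered from the longest wavelength (smallest ΔE) outward; the third line is the transition from n = n_f + 3 to n_f.
The Pfund series has all transitions ending at n_f = 5.

For N⁶⁺ (Z = 7), the third line (γ-line) is the jump from n = 8 to n = 5:
E_8 = -13.6057 × 7² / 8² = -10.41686406 eV
E_5 = -13.6057 × 7² / 5² = -26.66717200 eV
ΔE = E_8 - E_5 = 16.25030794 eV

λ = hc/E = 1239.84 eV·nm / 16.25030794 eV
λ = 76.296400 nm

This is the γ-line of the Pfund series in N⁶⁺.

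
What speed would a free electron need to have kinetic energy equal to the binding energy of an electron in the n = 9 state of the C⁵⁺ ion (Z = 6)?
1.45846e+06 m/s (or 0.4865% of c)

The binding energy at n = 9 for C⁵⁺ is:
E_9 = -13.6057 × 6²/9² = -6.04697778 eV
|E_9| = 6.04697778 eV

Convert to Joules:
KE = 6.04697778 eV × (1.602177 × 10⁻¹⁹ J/eV) = 9.6883287e-19 J

Using KE = ½mv²:
v = √(2·KE/m_e)
v = √(2 × 9.6883287e-19 J / 9.10938 × 10⁻³¹ kg)
v = 1.45846e+06 m/s

This is approximately 0.4865% the speed of light.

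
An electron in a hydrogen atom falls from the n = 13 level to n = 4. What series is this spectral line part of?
Brackett series

The spectral series in hydrogen are named based on the final (lower) energy level:
- Lyman series: n_final = 1 (ultraviolet)
- Balmer series: n_final = 2 (visible/near-UV)
- Paschen series: n_final = 3 (infrared)
- Brackett series: n_final = 4 (infrared)
- Pfund series: n_final = 5 (far infrared)

Since this transition ends at n = 4, it belongs to the Brackett series.

For reference, this 13 → 4 line has photon energy
ΔE = 13.6057 eV × (1/4² - 1/13²) = 0.76984915 eV,
corresponding to wavelength λ = hc/ΔE = 1239.84 eV·nm / 0.76984915 eV = 1610.50 nm in the infrared region.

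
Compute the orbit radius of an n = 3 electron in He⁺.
0.2381 nm (or 2.3813 Å)

The Bohr radius formula is:
r_n = n² a₀ / Z

where a₀ = 0.0529177 nm is the Bohr radius.

For He⁺ (Z = 2) at n = 3:
r_3 = 3² × 0.0529177 nm / 2
r_3 = 9 × 0.0529177 nm / 2
r_3 = 0.47626 nm / 2
r_3 = 0.2381 nm

The electron orbits at approximately 0.2381 nm from the nucleus.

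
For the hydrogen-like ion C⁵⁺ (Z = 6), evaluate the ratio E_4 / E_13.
10.5625

Using E_n = -13.6057 Z² / n² eV with Z = 6:

E_4 = -13.6057 × 6² / 4² = -489.8052 / 16 = -30.61282500 eV
E_13 = -13.6057 × 6² / 13² = -489.8052 / 169 = -2.89825562 eV

The ratio is:
E_4/E_13 = (-30.61282500) / (-2.89825562)
E_4/E_13 = (-489.8052/16) / (-489.8052/169)
E_4/E_13 = 169/16
E_4/E_13 = 10.5625
(Note: the Z² factors cancel in the ratio.)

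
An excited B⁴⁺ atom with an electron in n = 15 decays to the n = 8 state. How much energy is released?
3.803 eV

The energy levels are E_n = -13.6057 Z² eV / n².

Energy at n = 15: E_15 = -13.6057 × 5² / 15² = -1.511744 eV
Energy at n = 8: E_8 = -13.6057 × 5² / 8² = -5.314727 eV

For emission (electron falling to lower state), the photon energy is:
E_photon = E_15 - E_8 = |-1.511744 - (-5.314727)|
E_photon = 3.803 eV

This energy is carried away by the emitted photon.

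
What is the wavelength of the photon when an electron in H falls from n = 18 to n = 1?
91.41 nm

First, find the transition energy using E_n = -13.6057 / n² eV:
E_18 = -13.6057 / 18² = -0.0420 eV
E_1 = -13.6057 / 1² = -13.6057 eV

Photon energy: |ΔE| = |E_1 - E_18| = 13.5637 eV

Convert to wavelength using E = hc/λ with hc = 1239.84 eV·nm:
λ = hc/E = 1239.84 eV·nm / 13.5637 eV
λ = 91.41 nm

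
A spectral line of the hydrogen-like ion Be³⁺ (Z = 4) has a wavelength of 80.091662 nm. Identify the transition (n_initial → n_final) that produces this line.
n = 5 → n = 3

First, find the photon energy from the wavelength (hc = 1239.84 eV·nm):
E = hc/λ = 1239.84 eV·nm / 80.091662 nm = 15.480263 eV

The energy levels of Be³⁺ satisfy E_n = -13.6057 × 4² / n² eV, so an emission n_i → n_f releases
ΔE = 13.6057 × 4² × (1/n_f² − 1/n_i²) eV.

Setting ΔE equal to the photon energy:
1/n_f² − 1/n_i² = 15.480263 / (13.6057 × 4²) = 0.071111111

Since 1/n_i² must be positive, we need 1/n_f² > 0.071111111, i.e. n_f ≤ 3. For each allowed n_f, solve n_i = (1/n_f² − 0.071111111)^(−1/2) and check whether it is a whole number:
  n_f = 1: 1/n_i² = 1.000000000 − 0.071111111 = 0.928888889 → n_i = 1.038  (not an integer) ✗
  n_f = 2: 1/n_i² = 0.250000000 − 0.071111111 = 0.178888889 → n_i = 2.364  (not an integer) ✗
  n_f = 3: 1/n_i² = 0.111111111 − 0.071111111 = 0.040000000 → n_i = 5.000  → integer, n_i = 5 ✓

Only n_f = 3 gives an integer upper level, n_i = 5.

The transition is from n = 5 to n = 3 (emission).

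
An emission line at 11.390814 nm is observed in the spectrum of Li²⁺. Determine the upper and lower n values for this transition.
n = 3 → n = 1

First, find the photon energy from the wavelength (hc = 1239.84 eV·nm):
E = hc/λ = 1239.84 eV·nm / 11.390814 nm = 108.84560 eV

The energy levels of Li²⁺ satisfy E_n = -13.6057 × 3² / n² eV, so an emission n_i → n_f releases
ΔE = 13.6057 × 3² × (1/n_f² − 1/n_i²) eV.

Setting ΔE equal to the photon energy:
1/n_f² − 1/n_i² = 108.84560 / (13.6057 × 3²) = 0.88888889

Since 1/n_i² must be positive, we need 1/n_f² > 0.88888889, i.e. n_f ≤ 1. For each allowed n_f, solve n_i = (1/n_f² − 0.88888889)^(−1/2) and check whether it is a whole number:
  n_f = 1: 1/n_i² = 1.00000000 − 0.88888889 = 0.11111111 → n_i = 3.000  → integer, n_i = 3 ✓

Only n_f = 1 gives an integer upper level, n_i = 3.

The transition is from n = 3 to n = 1 (emission).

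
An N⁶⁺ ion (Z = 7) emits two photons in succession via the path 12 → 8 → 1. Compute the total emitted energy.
662.050 eV

The energy levels of N⁶⁺ are E_n = -13.6057 × 7² / n² eV.

First transition (12 → 8):
ΔE₁ = |E_8 - E_12|
ΔE₁ = |-10.416864063 - (-4.629717361)| = 5.787147 eV

Second transition (8 → 1):
ΔE₂ = |E_1 - E_8|
ΔE₂ = |-666.679300000 - (-10.416864063)| = 656.262436 eV

Total energy released:
E_total = ΔE₁ + ΔE₂ = 5.787147 + 656.262436 = 662.050 eV

Note: This equals the direct transition 12 → 1: 662.050 eV ✓
Energy is conserved regardless of the path taken.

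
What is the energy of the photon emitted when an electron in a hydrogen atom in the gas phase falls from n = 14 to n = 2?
3.332008 eV

The energy levels are E_n = -13.6057 eV / n².

Energy at n = 14: E_14 = -13.6057 / 14² = -0.069416837 eV
Energy at n = 2: E_2 = -13.6057 / 2² = -3.401425000 eV

For emission (electron falling to lower state), the photon energy is:
E_photon = E_14 - E_2 = |-0.069416837 - (-3.401425000)|
E_photon = 3.332008 eV

This energy is carried away by the emitted photon.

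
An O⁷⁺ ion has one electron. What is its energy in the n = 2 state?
-217.691 eV

For hydrogen-like ions, the energy levels scale with Z²:
E_n = -13.6057 Z² / n² eV

For O⁷⁺ (Z = 8) at n = 2:
E_2 = -13.6057 × 8² / 2²
E_2 = -13.6057 × 64 / 4
E_2 = -870.7648 / 4
E_2 = -217.691 eV

The energy is 64 times more negative than hydrogen at the same n due to the stronger nuclear charge.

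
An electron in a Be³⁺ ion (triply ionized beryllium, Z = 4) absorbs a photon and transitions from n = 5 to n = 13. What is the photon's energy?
7.4195 eV

The energy levels of a hydrogen-like atom are E_n = -13.6057 Z² eV / n².

Energy at n = 5: E_5 = -13.6057 × 4² / 5² = -8.7076480 eV
Energy at n = 13: E_13 = -13.6057 × 4² / 13² = -1.2881136 eV

The excitation energy is the difference:
ΔE = E_13 - E_5
ΔE = -1.2881136 - (-8.7076480)
ΔE = 7.4195 eV

Since this is positive, energy must be absorbed (photon absorption).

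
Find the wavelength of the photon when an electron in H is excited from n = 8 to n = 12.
10497.774 nm

First, find the transition energy using E_n = -13.6057 / n² eV:
E_8 = -13.6057 / 8² = -0.2125890625 eV
E_12 = -13.6057 / 12² = -0.0944840278 eV

Photon energy: |ΔE| = |E_12 - E_8| = 0.1181050347 eV

Convert to wavelength using E = hc/λ with hc = 1239.84 eV·nm:
λ = hc/E = 1239.84 eV·nm / 0.1181050347 eV
λ = 10497.774 nm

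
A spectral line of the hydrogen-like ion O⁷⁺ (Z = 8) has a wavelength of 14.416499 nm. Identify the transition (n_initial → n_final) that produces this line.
n = 9 → n = 3

First, find the photon energy from the wavelength (hc = 1239.84 eV·nm):
E = hc/λ = 1239.84 eV·nm / 14.416499 nm = 86.001463 eV

The energy levels of O⁷⁺ satisfy E_n = -13.6057 × 8² / n² eV, so an emission n_i → n_f releases
ΔE = 13.6057 × 8² × (1/n_f² − 1/n_i²) eV.

Setting ΔE equal to the photon energy:
1/n_f² − 1/n_i² = 86.001463 / (13.6057 × 8²) = 0.098765434

Since 1/n_i² must be positive, we need 1/n_f² > 0.098765434, i.e. n_f ≤ 3. For each allowed n_f, solve n_i = (1/n_f² − 0.098765434)^(−1/2) and check whether it is a whole number:
  n_f = 1: 1/n_i² = 1.000000000 − 0.098765434 = 0.901234566 → n_i = 1.053  (not an integer) ✗
  n_f = 2: 1/n_i² = 0.250000000 − 0.098765434 = 0.151234566 → n_i = 2.571  (not an integer) ✗
  n_f = 3: 1/n_i² = 0.111111111 − 0.098765434 = 0.012345677 → n_i = 9.000  → integer, n_i = 9 ✓

Only n_f = 3 gives an integer upper level, n_i = 9.

The transition is from n = 9 to n = 3 (emission).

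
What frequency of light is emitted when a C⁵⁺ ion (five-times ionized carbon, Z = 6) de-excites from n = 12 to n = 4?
6.57969e+15 Hz

First, find the transition energy:
E_12 = -13.6057 × 6² / 12² = -3.4014250 eV
E_4 = -13.6057 × 6² / 4² = -30.6128250 eV
|ΔE| = |E_4 - E_12| = 27.2114000 eV

Convert to Joules: E = 27.2114000 eV × (1.602177 × 10⁻¹⁹ J/eV) = 4.3597479e-18 J

Using E = hf:
f = E/h = 4.3597479e-18 J / (6.62607 × 10⁻³⁴ J·s)
f = 6.57969e+15 Hz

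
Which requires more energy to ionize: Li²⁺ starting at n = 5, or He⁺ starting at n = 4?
Li²⁺ at n = 5 (E = -4.8981 eV)

Using E_n = -13.6057 Z² / n² eV:

Li²⁺ (Z = 3) at n = 5:
E = -13.6057 × 3² / 5² = -13.6057 × 9 / 25 = -4.8980520 eV

He⁺ (Z = 2) at n = 4:
E = -13.6057 × 2² / 4² = -13.6057 × 4 / 16 = -3.4014250 eV

Since -4.8980520 eV < -3.4014250 eV,
Li²⁺ at n = 5 is more tightly bound (requires more energy to ionize).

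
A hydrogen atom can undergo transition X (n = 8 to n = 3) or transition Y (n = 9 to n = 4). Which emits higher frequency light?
8 → 3

Calculate the energy for each transition:

Transition 8 → 3:
ΔE₁ = |E_3 - E_8| = |-13.6057/3² - (-13.6057/8²)|
ΔE₁ = |-1.511744444 - (-0.212589063)| = 1.299155 eV

Transition 9 → 4:
ΔE₂ = |E_4 - E_9| = |-13.6057/4² - (-13.6057/9²)|
ΔE₂ = |-0.850356250 - (-0.167971605)| = 0.682385 eV

Since 1.299155 eV > 0.682385 eV, the transition 8 → 3 emits the more energetic photon.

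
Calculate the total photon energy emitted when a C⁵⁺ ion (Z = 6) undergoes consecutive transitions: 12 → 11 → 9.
2.65 eV

The energy levels of C⁵⁺ are E_n = -13.6057 × 6² / n² eV.

First transition (12 → 11):
ΔE₁ = |E_11 - E_12|
ΔE₁ = |-4.04797686 - (-3.40142500)| = 0.64655 eV

Second transition (11 → 9):
ΔE₂ = |E_9 - E_11|
ΔE₂ = |-6.04697778 - (-4.04797686)| = 1.99900 eV

Total energy released:
E_total = ΔE₁ + ΔE₂ = 0.64655 + 1.99900 = 2.65 eV

Note: This equals the direct transition 12 → 9: 2.65 eV ✓
Energy is conserved regardless of the path taken.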